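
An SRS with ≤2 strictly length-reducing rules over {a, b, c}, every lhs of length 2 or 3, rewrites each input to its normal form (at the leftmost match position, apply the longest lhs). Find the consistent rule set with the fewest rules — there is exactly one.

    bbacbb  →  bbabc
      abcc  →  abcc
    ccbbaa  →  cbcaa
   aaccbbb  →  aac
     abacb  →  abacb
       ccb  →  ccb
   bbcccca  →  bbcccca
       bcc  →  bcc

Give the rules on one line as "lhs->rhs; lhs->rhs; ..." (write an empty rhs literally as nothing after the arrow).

bcb->; cbb->bc

  | bbacbb => bbabc
  | abcc
  | ccbbaa => cbcaa
  | aaccbbb => aacbcb => aac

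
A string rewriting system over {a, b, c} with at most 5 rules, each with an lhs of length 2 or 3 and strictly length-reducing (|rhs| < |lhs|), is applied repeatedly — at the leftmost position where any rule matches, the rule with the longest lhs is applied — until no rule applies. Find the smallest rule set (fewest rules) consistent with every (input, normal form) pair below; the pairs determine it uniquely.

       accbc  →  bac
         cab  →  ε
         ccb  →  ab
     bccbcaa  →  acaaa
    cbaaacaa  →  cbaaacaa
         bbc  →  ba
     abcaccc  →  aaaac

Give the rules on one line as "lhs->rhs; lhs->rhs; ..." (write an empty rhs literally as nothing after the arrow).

  | accbc => aabc => bac
  | cab => ε
  | ccb => ab
  | bccbcaa => acbcaa => acaaa

aab->ba; bc->a; cab->; cc->a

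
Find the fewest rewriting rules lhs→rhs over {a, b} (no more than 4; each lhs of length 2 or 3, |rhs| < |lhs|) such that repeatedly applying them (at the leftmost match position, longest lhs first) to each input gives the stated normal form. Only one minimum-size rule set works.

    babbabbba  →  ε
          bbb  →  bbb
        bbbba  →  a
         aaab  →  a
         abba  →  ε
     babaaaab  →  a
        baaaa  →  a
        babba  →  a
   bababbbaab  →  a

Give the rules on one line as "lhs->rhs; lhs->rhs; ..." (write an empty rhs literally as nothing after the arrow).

aa->; ab->a; ba->; bba->a

  | babbabbba => bbabbba => abbba => abba => aba => aa => ε
  | bbb
  | bbbba => bba => a
  | aaab => ab => a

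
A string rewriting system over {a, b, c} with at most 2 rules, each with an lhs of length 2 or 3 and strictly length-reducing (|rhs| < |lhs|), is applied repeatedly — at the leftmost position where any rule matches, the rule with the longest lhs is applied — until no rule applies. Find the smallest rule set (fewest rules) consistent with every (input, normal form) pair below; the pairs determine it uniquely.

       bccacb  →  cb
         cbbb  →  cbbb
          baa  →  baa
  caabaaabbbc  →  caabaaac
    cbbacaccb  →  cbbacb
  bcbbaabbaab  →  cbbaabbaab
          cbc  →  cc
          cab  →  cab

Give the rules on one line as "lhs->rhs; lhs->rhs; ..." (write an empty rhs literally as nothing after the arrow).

bc->c; cac->

  | bccacb => ccacb => cb
  | cbbb
  | baa
  | caabaaabbbc => caabaaabbc => caabaaabc => caabaaac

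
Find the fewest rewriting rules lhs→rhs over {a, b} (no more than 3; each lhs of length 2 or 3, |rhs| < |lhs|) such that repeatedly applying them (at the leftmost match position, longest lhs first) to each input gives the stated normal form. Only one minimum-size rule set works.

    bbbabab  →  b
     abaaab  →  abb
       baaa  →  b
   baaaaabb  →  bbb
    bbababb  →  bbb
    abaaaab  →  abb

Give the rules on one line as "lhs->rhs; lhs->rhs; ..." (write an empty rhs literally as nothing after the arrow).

ba->b; bba->

  | bbbabab => bbab => b
  | abaaab => abaab => abab => abb
  | baaa => baa => ba => b
  | baaaaabb => baaaabb => baaabb => baabb => babb => bbb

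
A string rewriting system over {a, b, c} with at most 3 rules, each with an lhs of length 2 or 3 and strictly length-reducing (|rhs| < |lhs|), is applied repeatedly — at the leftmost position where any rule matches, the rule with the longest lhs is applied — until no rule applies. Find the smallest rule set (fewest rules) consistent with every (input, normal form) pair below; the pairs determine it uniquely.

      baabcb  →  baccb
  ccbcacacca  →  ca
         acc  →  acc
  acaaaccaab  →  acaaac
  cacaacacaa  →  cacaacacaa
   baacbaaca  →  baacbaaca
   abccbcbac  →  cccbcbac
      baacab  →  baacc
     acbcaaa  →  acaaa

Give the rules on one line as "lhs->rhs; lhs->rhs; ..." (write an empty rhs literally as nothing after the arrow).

ab->c; bca->a; cca->

  | baabcb => baccb
  | ccbcacacca => ccacacca => cacca => ca
  | acc
  | acaaaccaab => acaaaab => acaaac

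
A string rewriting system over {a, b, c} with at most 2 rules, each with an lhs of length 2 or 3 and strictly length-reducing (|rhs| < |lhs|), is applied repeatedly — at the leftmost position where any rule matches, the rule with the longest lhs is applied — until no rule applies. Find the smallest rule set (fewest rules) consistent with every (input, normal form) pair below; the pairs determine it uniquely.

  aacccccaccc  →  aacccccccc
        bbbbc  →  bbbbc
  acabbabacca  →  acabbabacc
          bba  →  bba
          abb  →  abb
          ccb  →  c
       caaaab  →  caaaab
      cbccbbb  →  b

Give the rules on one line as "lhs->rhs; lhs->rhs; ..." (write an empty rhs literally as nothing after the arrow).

  | aacccccaccc => aacccccccc
  | bbbbc
  | acabbabacca => acabbabacc
  | bba

cb->; cca->cc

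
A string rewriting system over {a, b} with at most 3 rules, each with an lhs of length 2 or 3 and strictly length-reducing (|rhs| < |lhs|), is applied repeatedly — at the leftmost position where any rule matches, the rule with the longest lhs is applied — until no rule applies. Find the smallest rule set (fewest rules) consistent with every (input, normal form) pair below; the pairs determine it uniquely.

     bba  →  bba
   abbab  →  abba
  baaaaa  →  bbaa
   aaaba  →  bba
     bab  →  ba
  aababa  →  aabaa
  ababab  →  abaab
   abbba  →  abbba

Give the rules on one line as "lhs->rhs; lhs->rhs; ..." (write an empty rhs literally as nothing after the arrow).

aaa->b; bab->ba

  | bba
  | abbab => abba
  | baaaaa => bbaa
  | aaaba => bba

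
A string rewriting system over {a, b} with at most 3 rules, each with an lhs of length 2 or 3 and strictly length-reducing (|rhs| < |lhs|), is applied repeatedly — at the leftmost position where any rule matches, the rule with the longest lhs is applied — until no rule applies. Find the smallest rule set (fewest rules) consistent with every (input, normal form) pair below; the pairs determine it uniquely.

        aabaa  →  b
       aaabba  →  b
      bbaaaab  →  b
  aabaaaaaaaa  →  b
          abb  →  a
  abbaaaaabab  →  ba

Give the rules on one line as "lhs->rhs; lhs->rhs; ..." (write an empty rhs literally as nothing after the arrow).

aa->b; ab->a; bb->b

  | aabaa => bbaa => baa => bb => b
  | aaabba => babba => baba => baa => bb => b
  | bbaaaab => baaaab => bbaab => baab => bbb => bb => b
  | aabaaaaaaaa => bbaaaaaaaa => baaaaaaaa => bbaaaaaa => baaaaaa => bbaaaa => baaaa => bbaa => baa => bb => b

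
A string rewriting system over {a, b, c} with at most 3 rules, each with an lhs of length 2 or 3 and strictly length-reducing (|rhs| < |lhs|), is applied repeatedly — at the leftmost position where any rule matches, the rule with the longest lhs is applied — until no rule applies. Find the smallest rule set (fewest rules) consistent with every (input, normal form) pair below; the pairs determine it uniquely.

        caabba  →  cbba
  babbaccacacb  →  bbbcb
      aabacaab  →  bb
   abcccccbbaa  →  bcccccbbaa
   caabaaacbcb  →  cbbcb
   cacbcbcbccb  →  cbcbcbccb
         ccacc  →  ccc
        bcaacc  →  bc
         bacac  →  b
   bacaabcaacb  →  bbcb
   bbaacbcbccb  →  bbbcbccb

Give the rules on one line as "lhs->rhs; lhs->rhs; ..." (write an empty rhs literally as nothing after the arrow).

  | caabba => cabba => cbba
  | babbaccacacb => bbbaccacacb => bbbcacacb => bbbcacb => bbbcb
  | aabacaab => abacaab => bacaab => baab => bab => bb
  | abcccccbbaa => bcccccbbaa

ab->b; ac->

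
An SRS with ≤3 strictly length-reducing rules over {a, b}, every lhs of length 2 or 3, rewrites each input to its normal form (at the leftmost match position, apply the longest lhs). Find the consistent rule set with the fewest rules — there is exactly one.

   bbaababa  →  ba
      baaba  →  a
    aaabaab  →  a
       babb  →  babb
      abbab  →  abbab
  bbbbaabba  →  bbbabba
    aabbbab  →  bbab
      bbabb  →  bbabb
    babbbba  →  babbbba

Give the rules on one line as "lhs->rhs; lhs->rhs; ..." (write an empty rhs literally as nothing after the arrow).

aab->; aba->a; baa->a

  | bbaababa => bababa => baba => ba
  | baaba => aba => a
  | aaabaab => aaab => a
  | babb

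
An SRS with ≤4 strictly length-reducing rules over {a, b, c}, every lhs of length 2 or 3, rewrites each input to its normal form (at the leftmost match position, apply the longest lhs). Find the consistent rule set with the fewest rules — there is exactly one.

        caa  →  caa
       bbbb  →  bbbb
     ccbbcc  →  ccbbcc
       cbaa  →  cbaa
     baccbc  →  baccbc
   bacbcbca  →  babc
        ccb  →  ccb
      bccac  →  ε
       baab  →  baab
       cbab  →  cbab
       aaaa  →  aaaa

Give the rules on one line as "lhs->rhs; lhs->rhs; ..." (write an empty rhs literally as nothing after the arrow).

acb->ab; bca->; cac->a

  | caa
  | bbbb
  | ccbbcc
  | cbaa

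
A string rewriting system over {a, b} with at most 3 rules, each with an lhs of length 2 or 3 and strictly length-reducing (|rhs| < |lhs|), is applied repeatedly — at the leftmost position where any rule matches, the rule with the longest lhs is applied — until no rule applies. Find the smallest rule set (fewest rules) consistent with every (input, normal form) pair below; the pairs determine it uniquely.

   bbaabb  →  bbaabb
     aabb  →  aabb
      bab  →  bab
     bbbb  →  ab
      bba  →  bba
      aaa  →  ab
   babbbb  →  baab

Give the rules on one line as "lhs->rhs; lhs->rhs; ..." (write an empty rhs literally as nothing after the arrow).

aaa->ab; bbb->a

  | bbaabb
  | aabb
  | bab
  | bbbb => ab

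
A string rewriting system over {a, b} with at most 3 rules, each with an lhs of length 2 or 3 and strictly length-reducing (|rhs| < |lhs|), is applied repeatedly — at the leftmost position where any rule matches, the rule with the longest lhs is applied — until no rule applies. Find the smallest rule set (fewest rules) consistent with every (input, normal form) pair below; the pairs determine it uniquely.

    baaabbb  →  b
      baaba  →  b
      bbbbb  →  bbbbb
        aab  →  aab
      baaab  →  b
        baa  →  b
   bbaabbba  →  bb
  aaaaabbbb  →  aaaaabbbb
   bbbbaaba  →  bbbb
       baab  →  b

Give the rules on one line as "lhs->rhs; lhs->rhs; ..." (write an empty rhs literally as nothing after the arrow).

ba->b; bab->ba

  | baaabbb => baabbb => babbb => babb => bab => ba => b
  | baaba => baba => baa => ba => b
  | bbbbb
  | aab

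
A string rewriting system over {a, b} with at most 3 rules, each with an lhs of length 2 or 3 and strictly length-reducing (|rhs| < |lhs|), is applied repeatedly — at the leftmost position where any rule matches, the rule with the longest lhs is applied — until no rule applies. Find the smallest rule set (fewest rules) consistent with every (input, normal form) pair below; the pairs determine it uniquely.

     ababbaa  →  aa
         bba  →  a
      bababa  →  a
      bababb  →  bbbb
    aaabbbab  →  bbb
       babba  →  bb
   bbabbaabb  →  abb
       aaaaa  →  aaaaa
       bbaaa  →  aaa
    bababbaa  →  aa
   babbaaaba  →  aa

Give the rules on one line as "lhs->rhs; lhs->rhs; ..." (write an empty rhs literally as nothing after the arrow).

  | ababbaa => bbbbaa => bbbaa => bbaa => baa => aa
  | bba => ba => a
  | bababa => ababa => bbba => bba => ba => a
  | bababb => ababb => bbbb

aab->a; aba->bb; ba->a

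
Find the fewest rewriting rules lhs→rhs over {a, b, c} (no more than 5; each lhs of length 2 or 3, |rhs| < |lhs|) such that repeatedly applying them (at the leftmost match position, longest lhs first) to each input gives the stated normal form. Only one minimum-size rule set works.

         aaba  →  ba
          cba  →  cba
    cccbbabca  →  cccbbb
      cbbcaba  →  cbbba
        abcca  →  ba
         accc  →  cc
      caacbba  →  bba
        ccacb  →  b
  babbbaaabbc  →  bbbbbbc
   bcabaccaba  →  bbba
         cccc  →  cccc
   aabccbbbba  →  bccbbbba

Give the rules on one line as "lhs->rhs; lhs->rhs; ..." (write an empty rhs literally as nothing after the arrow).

ab->b; ac->; ca->; cca->a

  | aaba => aba => ba
  | cba
  | cccbbabca => cccbbbca => cccbbb
  | cbbcaba => cbbba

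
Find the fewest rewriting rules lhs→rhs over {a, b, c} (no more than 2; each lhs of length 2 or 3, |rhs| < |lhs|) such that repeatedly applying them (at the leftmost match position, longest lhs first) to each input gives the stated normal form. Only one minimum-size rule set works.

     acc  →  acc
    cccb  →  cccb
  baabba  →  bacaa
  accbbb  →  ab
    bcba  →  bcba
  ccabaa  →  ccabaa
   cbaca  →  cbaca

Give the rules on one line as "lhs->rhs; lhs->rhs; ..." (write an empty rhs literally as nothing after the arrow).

  | acc
  | cccb
  | baabba => bacaa
  | accbbb => acbb => ab

abb->ca; cbb->b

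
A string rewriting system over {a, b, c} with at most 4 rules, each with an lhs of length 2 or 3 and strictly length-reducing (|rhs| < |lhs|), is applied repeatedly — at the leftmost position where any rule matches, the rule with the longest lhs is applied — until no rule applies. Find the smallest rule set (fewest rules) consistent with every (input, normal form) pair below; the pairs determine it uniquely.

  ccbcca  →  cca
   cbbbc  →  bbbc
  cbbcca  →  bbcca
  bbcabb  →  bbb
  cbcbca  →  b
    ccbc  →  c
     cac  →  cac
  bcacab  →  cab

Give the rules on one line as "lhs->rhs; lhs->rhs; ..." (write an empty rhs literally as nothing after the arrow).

  | ccbcca => cca
  | cbbbc => bbbc
  | cbbcca => bbcca
  | bbcabb => bbb

bca->; cb->b; ccb->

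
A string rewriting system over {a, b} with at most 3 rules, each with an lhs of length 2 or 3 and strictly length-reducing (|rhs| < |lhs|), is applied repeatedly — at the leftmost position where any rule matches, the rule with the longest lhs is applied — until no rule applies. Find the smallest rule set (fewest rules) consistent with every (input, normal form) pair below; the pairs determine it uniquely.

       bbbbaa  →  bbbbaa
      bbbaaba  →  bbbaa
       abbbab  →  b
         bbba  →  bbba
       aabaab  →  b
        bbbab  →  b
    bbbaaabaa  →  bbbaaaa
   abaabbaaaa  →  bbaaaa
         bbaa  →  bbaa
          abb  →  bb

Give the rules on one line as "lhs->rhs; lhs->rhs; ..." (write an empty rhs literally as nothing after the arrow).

ab->b; aba->a; bab->ab

  | bbbbaa
  | bbbaaba => bbbaa
  | abbbab => bbbab => bbab => bab => ab => b
  | bbba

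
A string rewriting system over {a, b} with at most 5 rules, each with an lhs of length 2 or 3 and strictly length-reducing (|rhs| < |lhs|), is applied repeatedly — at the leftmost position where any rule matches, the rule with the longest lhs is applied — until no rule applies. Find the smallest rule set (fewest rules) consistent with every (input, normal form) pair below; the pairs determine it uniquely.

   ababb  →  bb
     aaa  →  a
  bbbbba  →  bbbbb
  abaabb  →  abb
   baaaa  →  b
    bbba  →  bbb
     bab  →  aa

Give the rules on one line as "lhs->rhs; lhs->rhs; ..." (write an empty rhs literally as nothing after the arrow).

aaa->a; aba->; ba->b; bab->aa

  | ababb => bb
  | aaa => a
  | bbbbba => bbbbb
  | abaabb => abb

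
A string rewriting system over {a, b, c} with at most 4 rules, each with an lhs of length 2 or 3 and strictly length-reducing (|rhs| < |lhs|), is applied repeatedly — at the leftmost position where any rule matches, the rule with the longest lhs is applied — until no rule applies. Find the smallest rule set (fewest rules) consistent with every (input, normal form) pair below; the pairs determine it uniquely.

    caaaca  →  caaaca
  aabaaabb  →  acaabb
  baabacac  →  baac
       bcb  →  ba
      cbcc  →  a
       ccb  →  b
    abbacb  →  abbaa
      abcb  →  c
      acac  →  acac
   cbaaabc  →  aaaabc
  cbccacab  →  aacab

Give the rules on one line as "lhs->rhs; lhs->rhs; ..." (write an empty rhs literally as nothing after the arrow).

aba->c; cb->a; cc->

  | caaaca
  | aabaaabb => acaabb
  | baabacac => baccac => baac
  | bcb => ba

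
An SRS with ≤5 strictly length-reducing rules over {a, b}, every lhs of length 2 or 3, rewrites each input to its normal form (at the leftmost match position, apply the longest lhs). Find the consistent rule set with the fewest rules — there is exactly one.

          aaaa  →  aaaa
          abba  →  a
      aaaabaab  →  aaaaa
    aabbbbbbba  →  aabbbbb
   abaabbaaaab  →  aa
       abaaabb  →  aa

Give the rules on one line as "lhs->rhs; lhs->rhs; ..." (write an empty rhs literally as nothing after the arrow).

  | aaaa
  | abba => a
  | aaaabaab => aaaabab => aaaaba => aaaaa
  | aabbbbbbba => aabbbbb

ba->a; baa->ba; bab->ba; bba->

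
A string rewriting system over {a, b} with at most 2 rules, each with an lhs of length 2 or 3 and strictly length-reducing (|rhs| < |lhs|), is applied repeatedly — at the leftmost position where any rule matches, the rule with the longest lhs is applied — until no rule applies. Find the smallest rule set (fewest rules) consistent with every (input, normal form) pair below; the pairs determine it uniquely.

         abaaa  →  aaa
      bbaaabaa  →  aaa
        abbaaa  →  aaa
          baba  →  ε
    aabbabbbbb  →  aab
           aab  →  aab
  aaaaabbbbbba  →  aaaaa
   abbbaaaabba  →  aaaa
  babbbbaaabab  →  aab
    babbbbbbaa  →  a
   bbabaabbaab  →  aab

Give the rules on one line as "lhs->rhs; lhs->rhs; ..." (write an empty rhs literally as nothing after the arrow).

ba->; bb->b

  | abaaa => aaa
  | bbaaabaa => baaabaa => aabaa => aaa
  | abbaaa => abaaa => aaa
  | baba => ba => ε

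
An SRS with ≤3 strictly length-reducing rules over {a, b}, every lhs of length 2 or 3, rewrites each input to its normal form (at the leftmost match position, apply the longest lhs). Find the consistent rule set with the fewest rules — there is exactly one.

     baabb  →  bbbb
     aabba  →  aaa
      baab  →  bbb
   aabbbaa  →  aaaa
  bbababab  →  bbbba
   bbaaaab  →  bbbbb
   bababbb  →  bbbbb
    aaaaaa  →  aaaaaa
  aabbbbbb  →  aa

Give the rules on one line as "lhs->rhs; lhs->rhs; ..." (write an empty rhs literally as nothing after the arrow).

ab->a; baa->bb

  | baabb => bbbb
  | aabba => aaba => aaa
  | baab => bbb
  | aabbbaa => aabbaa => aabaa => aaaa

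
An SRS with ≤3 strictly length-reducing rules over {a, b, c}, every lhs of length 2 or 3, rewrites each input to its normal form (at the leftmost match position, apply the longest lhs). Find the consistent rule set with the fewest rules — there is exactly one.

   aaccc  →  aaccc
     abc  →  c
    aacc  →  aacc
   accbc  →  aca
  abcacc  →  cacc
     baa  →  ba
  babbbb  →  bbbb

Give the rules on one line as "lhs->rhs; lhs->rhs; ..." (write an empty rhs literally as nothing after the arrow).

  | aaccc
  | abc => c
  | aacc
  | accbc => aca

ab->; baa->ba; cbc->a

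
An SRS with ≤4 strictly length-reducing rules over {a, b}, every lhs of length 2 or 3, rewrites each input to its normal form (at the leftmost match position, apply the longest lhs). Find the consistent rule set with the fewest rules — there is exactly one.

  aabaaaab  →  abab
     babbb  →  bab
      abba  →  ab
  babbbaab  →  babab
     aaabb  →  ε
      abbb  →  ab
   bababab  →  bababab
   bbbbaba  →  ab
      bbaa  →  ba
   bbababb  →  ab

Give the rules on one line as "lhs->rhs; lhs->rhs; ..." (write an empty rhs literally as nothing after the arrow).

  | aabaaaab => abaaaab => abaab => abab
  | babbb => baab => bab
  | abba => ab
  | babbbaab => baabaab => babaab => babab

aa->; aab->ab; bb->a; bba->b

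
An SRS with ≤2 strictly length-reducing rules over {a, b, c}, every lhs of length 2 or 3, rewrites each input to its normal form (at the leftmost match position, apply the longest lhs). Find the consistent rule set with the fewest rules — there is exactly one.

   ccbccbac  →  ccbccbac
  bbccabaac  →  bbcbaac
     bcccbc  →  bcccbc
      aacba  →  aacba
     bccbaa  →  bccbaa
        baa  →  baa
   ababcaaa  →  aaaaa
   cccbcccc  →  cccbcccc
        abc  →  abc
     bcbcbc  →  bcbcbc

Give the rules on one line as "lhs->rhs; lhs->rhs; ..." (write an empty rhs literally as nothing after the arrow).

bab->aa; ca->

  | ccbccbac
  | bbccabaac => bbcbaac
  | bcccbc
  | aacba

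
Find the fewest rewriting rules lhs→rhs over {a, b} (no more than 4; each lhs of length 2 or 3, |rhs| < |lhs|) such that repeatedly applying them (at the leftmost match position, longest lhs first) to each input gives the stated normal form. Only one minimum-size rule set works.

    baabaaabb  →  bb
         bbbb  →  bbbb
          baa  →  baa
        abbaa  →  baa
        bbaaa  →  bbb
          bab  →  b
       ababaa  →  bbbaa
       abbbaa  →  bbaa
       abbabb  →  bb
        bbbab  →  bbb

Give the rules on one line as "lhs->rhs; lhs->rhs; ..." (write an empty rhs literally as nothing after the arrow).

aaa->b; ab->; aba->bb

  | baabaaabb => babbaabb => bbaabb => bbab => bb
  | bbbb
  | baa
  | abbaa => baa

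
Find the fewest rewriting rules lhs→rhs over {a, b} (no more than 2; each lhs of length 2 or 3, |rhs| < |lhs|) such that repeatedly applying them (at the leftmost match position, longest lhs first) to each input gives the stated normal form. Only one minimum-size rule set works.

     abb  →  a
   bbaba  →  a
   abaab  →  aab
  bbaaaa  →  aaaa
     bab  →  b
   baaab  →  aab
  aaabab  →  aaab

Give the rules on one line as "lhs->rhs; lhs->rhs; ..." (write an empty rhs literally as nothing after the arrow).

  | abb => a
  | bbaba => aba => a
  | abaab => aab
  | bbaaaa => aaaa

ba->; bb->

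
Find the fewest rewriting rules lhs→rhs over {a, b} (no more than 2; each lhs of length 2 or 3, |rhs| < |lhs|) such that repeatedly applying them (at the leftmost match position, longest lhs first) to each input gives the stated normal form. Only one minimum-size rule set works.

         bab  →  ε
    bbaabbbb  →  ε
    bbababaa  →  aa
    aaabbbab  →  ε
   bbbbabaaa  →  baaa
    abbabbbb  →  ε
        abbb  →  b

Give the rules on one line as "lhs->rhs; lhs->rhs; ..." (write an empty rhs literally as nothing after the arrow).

  | bab => bb => ε
  | bbaabbbb => aabbbb => abbbb => bbbb => bb => ε
  | bbababaa => ababaa => babaa => bbaa => aa
  | aaabbbab => aabbbab => abbbab => bbbab => bab => bb => ε

ab->b; bb->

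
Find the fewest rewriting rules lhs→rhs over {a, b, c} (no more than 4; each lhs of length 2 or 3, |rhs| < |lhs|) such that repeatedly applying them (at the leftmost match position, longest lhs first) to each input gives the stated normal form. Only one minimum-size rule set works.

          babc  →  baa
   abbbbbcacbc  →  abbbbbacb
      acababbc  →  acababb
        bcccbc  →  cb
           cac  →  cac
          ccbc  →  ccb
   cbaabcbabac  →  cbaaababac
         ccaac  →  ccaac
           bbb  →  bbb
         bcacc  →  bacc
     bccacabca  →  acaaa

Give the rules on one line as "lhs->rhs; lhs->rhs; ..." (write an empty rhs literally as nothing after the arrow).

  | babc => baa
  | abbbbbcacbc => abbbbbacbc => abbbbbacb
  | acababbc => acababb
  | bcccbc => cbc => cb

abc->aa; bc->b; bcc->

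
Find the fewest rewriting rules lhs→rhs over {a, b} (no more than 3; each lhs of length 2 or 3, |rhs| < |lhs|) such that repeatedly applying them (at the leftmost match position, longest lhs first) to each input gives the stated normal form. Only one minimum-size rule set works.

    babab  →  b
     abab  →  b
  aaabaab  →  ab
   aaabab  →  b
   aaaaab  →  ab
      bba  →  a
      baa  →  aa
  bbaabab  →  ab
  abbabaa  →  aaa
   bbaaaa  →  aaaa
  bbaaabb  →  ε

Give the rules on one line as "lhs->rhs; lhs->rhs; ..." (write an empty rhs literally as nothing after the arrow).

aab->b; abb->; ba->a

  | babab => abab => aab => b
  | abab => aab => b
  | aaabaab => abaab => aaab => ab
  | aaabab => abab => aab => b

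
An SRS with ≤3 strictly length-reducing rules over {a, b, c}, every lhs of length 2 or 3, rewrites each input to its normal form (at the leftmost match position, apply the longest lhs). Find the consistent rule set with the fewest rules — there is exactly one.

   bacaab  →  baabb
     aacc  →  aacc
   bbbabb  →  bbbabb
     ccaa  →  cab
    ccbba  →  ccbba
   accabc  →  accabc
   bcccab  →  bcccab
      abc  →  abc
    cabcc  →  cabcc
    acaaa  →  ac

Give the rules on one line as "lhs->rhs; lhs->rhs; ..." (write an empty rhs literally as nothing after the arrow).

  | bacaab => baabb
  | aacc
  | bbbabb
  | ccaa => cab

aba->c; caa->ab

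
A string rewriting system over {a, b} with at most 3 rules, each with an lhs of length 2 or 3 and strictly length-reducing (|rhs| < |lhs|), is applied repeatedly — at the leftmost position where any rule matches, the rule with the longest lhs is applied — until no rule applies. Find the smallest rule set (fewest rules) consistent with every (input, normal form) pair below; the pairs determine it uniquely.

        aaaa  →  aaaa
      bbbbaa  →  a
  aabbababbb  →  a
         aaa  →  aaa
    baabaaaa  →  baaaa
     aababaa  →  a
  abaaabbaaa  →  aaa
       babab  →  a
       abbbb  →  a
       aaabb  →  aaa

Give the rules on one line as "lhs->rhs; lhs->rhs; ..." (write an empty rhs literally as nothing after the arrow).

ab->a; aba->; bb->a

  | aaaa
  | bbbbaa => abbaa => abaa => a
  | aabbababbb => aabababbb => ababbb => bbb => ab => a
  | aaa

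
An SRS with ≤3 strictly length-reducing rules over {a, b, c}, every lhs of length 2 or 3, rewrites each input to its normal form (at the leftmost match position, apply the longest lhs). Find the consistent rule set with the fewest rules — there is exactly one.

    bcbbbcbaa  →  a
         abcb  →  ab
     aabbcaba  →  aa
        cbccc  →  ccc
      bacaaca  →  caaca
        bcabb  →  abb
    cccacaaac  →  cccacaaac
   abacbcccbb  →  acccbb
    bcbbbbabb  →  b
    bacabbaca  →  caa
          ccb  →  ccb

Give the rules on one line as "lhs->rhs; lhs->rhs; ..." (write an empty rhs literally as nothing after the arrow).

  | bcbbbcbaa => bbbcbaa => bcbaa => baa => a
  | abcb => ab
  | aabbcaba => aababa => aaba => aa
  | cbccc => ccc

ba->; bbb->b; bc->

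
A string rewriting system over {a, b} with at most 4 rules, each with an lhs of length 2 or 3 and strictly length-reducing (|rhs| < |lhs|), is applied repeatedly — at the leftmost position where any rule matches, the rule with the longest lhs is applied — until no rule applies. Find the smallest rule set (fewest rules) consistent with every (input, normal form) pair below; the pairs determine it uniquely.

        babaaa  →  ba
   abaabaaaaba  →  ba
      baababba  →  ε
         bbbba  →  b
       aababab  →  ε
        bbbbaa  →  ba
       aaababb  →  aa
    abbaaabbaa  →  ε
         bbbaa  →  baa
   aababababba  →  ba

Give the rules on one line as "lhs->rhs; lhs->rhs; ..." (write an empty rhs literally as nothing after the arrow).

ab->a; aba->b; bb->; bba->b

  | babaaa => bbaa => ba
  | abaabaaaaba => babaaaaba => bbaaaba => baaba => bab => ba
  | baababba => babbba => babba => baba => bb => ε
  | bbbba => bba => b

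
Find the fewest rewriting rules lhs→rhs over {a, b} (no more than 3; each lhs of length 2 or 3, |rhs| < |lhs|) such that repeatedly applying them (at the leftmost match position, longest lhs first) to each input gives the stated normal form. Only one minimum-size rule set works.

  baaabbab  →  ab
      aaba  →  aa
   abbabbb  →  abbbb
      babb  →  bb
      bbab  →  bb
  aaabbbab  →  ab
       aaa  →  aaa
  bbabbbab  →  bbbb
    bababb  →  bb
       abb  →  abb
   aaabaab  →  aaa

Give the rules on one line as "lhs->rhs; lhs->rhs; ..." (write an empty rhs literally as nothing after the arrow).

aab->a; ba->

  | baaabbab => aabbab => abab => ab
  | aaba => aa
  | abbabbb => abbbb
  | babb => bb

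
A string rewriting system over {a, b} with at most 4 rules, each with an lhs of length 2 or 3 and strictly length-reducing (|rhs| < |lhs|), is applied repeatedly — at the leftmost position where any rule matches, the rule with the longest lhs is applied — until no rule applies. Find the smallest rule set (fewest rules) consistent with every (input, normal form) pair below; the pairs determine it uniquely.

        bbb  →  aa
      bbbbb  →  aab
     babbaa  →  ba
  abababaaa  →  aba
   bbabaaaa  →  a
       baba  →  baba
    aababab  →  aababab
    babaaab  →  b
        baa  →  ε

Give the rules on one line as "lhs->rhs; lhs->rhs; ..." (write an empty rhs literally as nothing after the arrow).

  | bbb => aa
  | bbbbb => aabb => aab
  | babbaa => babaa => ba
  | abababaaa => ababaa => aba

baa->; bb->b; bbb->aa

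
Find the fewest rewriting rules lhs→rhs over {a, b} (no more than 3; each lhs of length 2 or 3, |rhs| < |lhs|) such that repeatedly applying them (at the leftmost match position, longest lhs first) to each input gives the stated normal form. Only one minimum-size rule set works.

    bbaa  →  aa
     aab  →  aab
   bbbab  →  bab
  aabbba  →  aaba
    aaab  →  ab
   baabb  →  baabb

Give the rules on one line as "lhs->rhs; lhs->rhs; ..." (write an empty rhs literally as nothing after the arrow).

aaa->a; bba->a

  | bbaa => aa
  | aab
  | bbbab => bab
  | aabbba => aaba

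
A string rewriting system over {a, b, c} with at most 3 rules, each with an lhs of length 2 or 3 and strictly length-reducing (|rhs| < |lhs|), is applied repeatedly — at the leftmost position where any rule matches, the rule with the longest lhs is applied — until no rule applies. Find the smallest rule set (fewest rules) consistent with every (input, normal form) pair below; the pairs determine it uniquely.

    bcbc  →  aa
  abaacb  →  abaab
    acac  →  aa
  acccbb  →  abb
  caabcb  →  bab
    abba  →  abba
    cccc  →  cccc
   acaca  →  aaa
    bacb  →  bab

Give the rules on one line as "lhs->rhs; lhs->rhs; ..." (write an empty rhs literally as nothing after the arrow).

ac->a; bc->a; caa->b

  | bcbc => abc => aa
  | abaacb => abaab
  | acac => aac => aa
  | acccbb => accbb => acbb => abb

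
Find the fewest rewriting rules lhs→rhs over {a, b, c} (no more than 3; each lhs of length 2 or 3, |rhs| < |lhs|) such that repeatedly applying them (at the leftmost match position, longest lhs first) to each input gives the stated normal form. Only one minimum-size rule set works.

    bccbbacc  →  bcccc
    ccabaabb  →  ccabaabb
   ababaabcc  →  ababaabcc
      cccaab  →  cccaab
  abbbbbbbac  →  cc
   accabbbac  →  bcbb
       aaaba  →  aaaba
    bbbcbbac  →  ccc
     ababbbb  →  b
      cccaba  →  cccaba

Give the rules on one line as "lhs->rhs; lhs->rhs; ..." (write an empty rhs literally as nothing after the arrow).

ac->b; bbb->c

  | bccbbacc => bccbbbc => bcccc
  | ccabaabb
  | ababaabcc
  | cccaab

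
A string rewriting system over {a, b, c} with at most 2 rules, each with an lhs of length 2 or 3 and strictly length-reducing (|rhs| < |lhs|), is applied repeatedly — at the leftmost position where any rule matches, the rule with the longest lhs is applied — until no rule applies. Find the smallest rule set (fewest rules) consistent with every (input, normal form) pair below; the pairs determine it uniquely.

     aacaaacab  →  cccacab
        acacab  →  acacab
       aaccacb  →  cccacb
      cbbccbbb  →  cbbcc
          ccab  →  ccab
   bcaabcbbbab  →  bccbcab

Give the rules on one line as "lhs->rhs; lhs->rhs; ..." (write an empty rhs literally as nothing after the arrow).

aa->c; bbb->

  | aacaaacab => ccaaacab => cccacab
  | acacab
  | aaccacb => cccacb
  | cbbccbbb => cbbcc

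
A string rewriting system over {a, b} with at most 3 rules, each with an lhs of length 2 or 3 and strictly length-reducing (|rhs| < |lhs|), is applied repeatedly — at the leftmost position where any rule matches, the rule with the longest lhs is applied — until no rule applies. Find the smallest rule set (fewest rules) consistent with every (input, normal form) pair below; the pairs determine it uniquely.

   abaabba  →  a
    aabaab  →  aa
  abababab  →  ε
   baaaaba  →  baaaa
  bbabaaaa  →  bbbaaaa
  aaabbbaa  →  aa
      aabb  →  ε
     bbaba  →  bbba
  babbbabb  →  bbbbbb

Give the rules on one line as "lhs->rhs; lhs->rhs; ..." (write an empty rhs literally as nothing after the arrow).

  | abaabba => aabba => aba => a
  | aabaab => aaab => aa
  | abababab => ababab => abab => ab => ε
  | baaaaba => baaaa

ab->; bab->bb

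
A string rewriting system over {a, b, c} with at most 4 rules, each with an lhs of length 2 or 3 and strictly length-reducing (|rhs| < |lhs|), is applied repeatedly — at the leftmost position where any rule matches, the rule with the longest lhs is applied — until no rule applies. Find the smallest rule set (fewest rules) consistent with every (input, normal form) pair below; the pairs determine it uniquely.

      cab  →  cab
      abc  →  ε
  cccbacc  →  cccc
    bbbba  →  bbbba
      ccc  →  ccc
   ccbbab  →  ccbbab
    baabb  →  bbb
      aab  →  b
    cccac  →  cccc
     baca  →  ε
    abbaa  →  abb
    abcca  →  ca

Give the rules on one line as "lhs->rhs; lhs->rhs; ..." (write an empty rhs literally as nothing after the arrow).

aa->; ac->c; bc->a

  | cab
  | abc => aa => ε
  | cccbacc => cccbcc => cccac => cccc
  | bbbba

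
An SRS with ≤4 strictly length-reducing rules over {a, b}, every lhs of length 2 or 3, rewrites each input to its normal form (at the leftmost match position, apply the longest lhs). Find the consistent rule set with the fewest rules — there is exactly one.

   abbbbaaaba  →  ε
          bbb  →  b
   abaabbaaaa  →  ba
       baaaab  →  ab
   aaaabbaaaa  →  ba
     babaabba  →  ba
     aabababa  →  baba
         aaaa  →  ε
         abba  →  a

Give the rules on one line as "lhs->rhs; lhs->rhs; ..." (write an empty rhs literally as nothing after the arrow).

  | abbbbaaaba => bbaaaba => aaba => bba => ε
  | bbb => b
  | abaabbaaaa => abbbbaaaa => bbaaaa => aaa => ba
  | baaaab => bbaab => ab

aa->b; abb->; bb->; bba->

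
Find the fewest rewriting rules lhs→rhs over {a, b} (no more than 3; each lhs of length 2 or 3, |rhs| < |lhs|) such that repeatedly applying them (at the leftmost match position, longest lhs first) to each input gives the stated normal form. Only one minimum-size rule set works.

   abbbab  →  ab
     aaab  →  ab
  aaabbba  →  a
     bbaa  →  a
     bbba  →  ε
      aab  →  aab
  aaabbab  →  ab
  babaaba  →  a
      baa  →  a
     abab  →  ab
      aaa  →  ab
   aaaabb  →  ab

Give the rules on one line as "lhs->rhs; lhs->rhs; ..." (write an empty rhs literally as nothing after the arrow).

  | abbbab => abbab => abab => ab
  | aaab => abb => ab
  | aaabbba => abbbba => abbba => abba => aba => a
  | bbaa => baa => a

aaa->ab; ba->; bb->b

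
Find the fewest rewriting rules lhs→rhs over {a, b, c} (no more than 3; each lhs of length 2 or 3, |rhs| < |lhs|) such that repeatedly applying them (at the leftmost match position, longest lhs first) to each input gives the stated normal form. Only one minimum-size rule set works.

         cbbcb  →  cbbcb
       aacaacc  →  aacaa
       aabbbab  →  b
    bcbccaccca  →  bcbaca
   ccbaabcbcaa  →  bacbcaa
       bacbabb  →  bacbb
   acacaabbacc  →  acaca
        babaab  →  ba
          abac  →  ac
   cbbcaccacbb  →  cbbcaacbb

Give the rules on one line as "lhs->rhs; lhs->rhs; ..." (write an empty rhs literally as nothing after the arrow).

ab->; cc->

  | cbbcb
  | aacaacc => aacaa
  | aabbbab => abbab => bab => b
  | bcbccaccca => bcbaccca => bcbaca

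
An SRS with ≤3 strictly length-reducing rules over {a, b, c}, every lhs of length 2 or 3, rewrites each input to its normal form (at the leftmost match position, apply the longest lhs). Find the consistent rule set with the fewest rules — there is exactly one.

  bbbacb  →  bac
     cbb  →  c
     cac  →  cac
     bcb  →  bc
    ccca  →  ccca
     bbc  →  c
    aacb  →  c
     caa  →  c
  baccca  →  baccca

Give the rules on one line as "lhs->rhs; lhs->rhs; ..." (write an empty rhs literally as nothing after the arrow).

  | bbbacb => bacb => bac
  | cbb => cb => c
  | cac
  | bcb => bc

aa->; bb->; cb->c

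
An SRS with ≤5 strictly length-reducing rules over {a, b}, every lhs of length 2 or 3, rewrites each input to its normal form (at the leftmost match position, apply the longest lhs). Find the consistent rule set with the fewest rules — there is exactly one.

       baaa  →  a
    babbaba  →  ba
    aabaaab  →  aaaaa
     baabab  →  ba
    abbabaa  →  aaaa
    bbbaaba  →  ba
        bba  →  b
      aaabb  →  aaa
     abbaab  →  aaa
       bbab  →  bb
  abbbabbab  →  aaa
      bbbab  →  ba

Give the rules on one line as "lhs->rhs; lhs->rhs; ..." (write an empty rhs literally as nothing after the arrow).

ab->a; baa->; bba->b; bbb->b

  | baaa => a
  | babbaba => bababa => baaba => ba
  | aabaaab => aaaaab => aaaaa
  | baabab => bab => ba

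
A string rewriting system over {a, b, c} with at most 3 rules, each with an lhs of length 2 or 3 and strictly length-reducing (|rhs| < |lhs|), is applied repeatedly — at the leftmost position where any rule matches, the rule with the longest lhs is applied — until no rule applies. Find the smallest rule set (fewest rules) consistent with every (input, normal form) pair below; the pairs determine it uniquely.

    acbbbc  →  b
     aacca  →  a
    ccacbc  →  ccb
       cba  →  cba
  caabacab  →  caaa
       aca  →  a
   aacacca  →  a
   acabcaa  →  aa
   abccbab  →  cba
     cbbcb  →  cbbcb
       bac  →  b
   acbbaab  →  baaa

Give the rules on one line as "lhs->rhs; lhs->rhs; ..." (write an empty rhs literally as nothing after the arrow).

  | acbbbc => babbc => babc => bac => b
  | aacca => aca => a
  | ccacbc => ccbac => ccb
  | cba

ab->a; ac->; acb->ba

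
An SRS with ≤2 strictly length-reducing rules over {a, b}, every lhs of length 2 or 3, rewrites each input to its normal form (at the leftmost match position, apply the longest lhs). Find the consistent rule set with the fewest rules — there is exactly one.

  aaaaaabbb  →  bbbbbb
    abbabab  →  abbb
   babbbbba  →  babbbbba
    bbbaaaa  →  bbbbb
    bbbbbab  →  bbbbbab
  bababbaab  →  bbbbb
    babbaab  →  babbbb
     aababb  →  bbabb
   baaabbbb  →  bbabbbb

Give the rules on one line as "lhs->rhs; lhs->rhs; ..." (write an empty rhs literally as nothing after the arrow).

  | aaaaaabbb => baaaabbb => bbaabbb => bbbbbb
  | abbabab => abbb
  | babbbbba
  | bbbaaaa => bbbbaa => bbbbb

aa->b; aba->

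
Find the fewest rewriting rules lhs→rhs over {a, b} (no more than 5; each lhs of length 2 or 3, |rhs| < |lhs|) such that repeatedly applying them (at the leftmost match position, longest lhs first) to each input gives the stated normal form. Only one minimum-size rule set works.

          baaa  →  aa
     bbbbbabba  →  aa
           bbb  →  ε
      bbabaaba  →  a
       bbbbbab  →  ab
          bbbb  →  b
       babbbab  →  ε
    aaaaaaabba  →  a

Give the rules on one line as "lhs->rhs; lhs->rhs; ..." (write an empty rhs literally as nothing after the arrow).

aaa->aa; aab->; ba->a; bbb->

  | baaa => aaa => aa
  | bbbbbabba => bbabba => babba => abba => aba => aa
  | bbb => ε
  | bbabaaba => babaaba => abaaba => aaaba => aaba => a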